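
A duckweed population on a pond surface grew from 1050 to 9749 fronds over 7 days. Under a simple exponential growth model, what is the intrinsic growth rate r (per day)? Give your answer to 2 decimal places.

0.32 per day

From N(t) = N₀·e^(rt): e^(r·7) = 9749/1050 = 9.2848.
r·7 = ln(9.2848) = 2.2284, so r = 2.2284/7 = 0.31834.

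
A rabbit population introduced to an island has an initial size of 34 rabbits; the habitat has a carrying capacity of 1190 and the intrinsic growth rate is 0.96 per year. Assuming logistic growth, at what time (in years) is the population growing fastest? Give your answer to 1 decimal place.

Logistic growth is fastest at N = K/2 = 595.
A = (K − N₀)/N₀ = 34. Set K/(1 + A·e^(−rt)) = K/2 → A·e^(−rt) = 1.
e^(−0.96t) = 1/34 = 0.0294118, so t = ln(34)/0.96 = 3.5264/0.96 = 3.6733.

3.7 years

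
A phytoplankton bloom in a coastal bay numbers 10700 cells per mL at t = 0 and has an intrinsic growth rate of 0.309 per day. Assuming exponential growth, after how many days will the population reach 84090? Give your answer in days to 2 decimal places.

Set N₀·e^(rt) = 84090: e^(0.309·t) = 84090/10700 = 7.8589.
0.309·t = ln(7.8589) = 2.0616, so t = 2.0616/0.309 = 6.672.

6.67 days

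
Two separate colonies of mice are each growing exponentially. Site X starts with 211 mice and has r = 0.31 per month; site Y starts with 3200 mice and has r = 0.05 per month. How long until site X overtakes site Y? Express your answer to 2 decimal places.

Set 211·e^(0.31t) = 3200·e^(0.05t).
e^((0.31 − 0.05)t) = 3200/211 → e^(0.26·t) = 15.166.
0.26·t = ln(15.166) = 2.719, so t = 2.719/0.26 = 10.458.

10.46 months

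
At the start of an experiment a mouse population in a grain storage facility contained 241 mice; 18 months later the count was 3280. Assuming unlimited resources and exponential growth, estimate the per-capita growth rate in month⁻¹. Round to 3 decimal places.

0.145 per month

From N(t) = N₀·e^(rt): e^(r·18) = 3280/241 = 13.61.
r·18 = ln(13.61) = 2.6108, so r = 2.6108/18 = 0.14504.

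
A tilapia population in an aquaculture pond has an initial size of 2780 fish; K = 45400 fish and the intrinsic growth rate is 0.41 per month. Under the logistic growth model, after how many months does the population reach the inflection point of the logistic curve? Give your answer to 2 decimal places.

6.66 months

Logistic growth is fastest at N = K/2 = 22700.
A = (K − N₀)/N₀ = 15.331. Set K/(1 + A·e^(−rt)) = K/2 → A·e^(−rt) = 1.
e^(−0.41t) = 1/15.331 = 0.0652276, so t = ln(15.331)/0.41 = 2.7299/0.41 = 6.6582.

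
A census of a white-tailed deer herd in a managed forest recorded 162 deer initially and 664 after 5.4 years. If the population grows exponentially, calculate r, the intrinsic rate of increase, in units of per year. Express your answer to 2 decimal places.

From N(t) = N₀·e^(rt): e^(r·5.4) = 664/162 = 4.0988.
r·5.4 = ln(4.0988) = 1.4107, so r = 1.4107/5.4 = 0.26124.

0.26 per year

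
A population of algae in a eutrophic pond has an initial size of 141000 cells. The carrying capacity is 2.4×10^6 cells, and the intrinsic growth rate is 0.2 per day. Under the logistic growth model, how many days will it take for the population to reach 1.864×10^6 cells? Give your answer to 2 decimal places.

20.10 days

A = (K − N₀)/N₀ = (2.4×10^6 − 141000)/141000 = 16.021.
Solve 2.4×10^6/(1 + 16.021·e^(−0.2t)) = 1.864×10^6: 1 + 16.021·e^(−0.2t) = 1.2876, so e^(−0.2t) = 0.0179482.
−0.2·t = ln(0.0179482) = -4.0203, so t = 4.0203/0.2 = 20.101.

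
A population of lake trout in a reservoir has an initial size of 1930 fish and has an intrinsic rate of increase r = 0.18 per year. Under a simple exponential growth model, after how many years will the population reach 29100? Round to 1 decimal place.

15.1 years

Set N₀·e^(rt) = 29100: e^(0.18·t) = 29100/1930 = 15.078.
0.18·t = ln(15.078) = 2.7132, so t = 2.7132/0.18 = 15.073.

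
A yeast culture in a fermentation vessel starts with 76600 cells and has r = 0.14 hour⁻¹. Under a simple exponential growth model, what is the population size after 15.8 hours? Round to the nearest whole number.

N(t) = N₀·e^(rt) = 76600 × e^(0.14×15.8) = 76600 × e^2.212.
e^2.212 ≈ 9.134, so N ≈ 76600 × 9.134 = 699662.

699662 cells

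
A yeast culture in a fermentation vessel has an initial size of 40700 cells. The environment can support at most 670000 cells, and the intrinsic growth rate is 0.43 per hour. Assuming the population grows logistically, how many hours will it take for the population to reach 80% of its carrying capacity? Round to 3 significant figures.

9.59 hours

A = (K − N₀)/N₀ = (670000 − 40700)/40700 = 15.462.
Solve 670000/(1 + 15.462·e^(−0.43t)) = 536000: 1 + 15.462·e^(−0.43t) = 1.25, so e^(−0.43t) = 0.0161688.
−0.43·t = ln(0.0161688) = -4.1247, so t = 4.1247/0.43 = 9.5923.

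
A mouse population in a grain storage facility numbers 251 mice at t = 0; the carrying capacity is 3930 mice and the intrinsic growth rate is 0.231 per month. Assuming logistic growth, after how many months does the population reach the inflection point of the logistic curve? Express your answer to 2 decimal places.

Logistic growth is fastest at N = K/2 = 1965.
A = (K − N₀)/N₀ = 14.657. Set K/(1 + A·e^(−rt)) = K/2 → A·e^(−rt) = 1.
e^(−0.231t) = 1/14.657 = 0.0682251, so t = ln(14.657)/0.231 = 2.6849/0.231 = 11.623.

11.62 months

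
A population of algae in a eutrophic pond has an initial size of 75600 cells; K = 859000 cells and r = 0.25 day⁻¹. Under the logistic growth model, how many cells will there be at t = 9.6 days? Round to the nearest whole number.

A = (K − N₀)/N₀ = (859000 − 75600)/75600 = 10.362.
N(t) = K/(1 + A·e^(−rt)) = 859000/(1 + 10.362×e^(−0.25×9.6)).
e^(−2.4) = 0.090718; denominator = 1 + 10.362×0.090718 = 1.9401.
N = 859000/1.9401 = 442770.

442770 cells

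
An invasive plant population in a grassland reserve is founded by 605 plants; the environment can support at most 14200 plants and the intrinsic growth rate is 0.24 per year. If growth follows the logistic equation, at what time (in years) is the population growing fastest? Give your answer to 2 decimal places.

12.97 years

Logistic growth is fastest at N = K/2 = 7100.
A = (K − N₀)/N₀ = 22.471. Set K/(1 + A·e^(−rt)) = K/2 → A·e^(−rt) = 1.
e^(−0.24t) = 1/22.471 = 0.0445017, so t = ln(22.471)/0.24 = 3.1122/0.24 = 12.968.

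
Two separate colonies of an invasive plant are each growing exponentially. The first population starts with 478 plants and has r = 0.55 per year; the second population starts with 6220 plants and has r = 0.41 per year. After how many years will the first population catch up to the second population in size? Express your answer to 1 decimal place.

18.3 years

Set 478·e^(0.55t) = 6220·e^(0.41t).
e^((0.55 − 0.41)t) = 6220/478 → e^(0.14·t) = 13.013.
0.14·t = ln(13.013) = 2.5659, so t = 2.5659/0.14 = 18.328.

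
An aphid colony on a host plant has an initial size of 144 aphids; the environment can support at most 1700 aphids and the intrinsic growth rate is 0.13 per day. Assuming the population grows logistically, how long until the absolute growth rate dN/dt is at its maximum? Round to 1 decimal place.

18.3 days

Logistic growth is fastest at N = K/2 = 850.
A = (K − N₀)/N₀ = 10.806. Set K/(1 + A·e^(−rt)) = K/2 → A·e^(−rt) = 1.
e^(−0.13t) = 1/10.806 = 0.092545, so t = ln(10.806)/0.13 = 2.3801/0.13 = 18.308.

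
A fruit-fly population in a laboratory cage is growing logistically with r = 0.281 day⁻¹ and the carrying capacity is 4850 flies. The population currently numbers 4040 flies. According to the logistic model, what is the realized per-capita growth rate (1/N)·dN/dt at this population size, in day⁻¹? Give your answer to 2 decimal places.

(1/N)·dN/dt = r(1 − N/K) = 0.281 × (1 − 4040/4850).
= 0.281 × 0.16701 = 0.04693.

0.05 per day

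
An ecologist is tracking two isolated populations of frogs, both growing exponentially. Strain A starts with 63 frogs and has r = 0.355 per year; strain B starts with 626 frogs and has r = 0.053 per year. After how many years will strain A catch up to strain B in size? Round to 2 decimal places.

7.60 years

Set 63·e^(0.355t) = 626·e^(0.053t).
e^((0.355 − 0.053)t) = 626/63 → e^(0.302·t) = 9.9365.
0.302·t = ln(9.9365) = 2.2962, so t = 2.2962/0.302 = 7.6034.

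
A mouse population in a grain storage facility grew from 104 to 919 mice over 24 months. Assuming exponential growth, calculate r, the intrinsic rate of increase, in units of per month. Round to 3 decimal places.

From N(t) = N₀·e^(rt): e^(r·24) = 919/104 = 8.8365.
r·24 = ln(8.8365) = 2.1789, so r = 2.1789/24 = 0.090787.

0.091 per month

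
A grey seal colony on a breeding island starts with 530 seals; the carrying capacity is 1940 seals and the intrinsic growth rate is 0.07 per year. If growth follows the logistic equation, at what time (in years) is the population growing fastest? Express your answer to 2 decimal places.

13.98 years

Logistic growth is fastest at N = K/2 = 970.
A = (K − N₀)/N₀ = 2.6604. Set K/(1 + A·e^(−rt)) = K/2 → A·e^(−rt) = 1.
e^(−0.07t) = 1/2.6604 = 0.375887, so t = ln(2.6604)/0.07 = 0.97847/0.07 = 13.978.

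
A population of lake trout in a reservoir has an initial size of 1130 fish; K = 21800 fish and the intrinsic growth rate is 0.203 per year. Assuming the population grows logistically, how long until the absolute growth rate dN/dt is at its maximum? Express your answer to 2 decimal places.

Logistic growth is fastest at N = K/2 = 10900.
A = (K − N₀)/N₀ = 18.292. Set K/(1 + A·e^(−rt)) = K/2 → A·e^(−rt) = 1.
e^(−0.203t) = 1/18.292 = 0.0546686, so t = ln(18.292)/0.203 = 2.9065/0.203 = 14.318.

14.32 years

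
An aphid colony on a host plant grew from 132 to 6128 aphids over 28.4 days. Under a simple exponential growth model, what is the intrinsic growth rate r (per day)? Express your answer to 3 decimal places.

From N(t) = N₀·e^(rt): e^(r·28.4) = 6128/132 = 46.424.
r·28.4 = ln(46.424) = 3.8378, so r = 3.8378/28.4 = 0.13513.

0.135 per day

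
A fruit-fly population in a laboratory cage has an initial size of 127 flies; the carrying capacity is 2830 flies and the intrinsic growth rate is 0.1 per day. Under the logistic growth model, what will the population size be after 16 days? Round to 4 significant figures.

534.3 flies

A = (K − N₀)/N₀ = (2830 − 127)/127 = 21.283.
N(t) = K/(1 + A·e^(−rt)) = 2830/(1 + 21.283×e^(−0.1×16)).
e^(−1.6) = 0.2019; denominator = 1 + 21.283×0.2019 = 5.2971.
N = 2830/5.2971 = 534.259.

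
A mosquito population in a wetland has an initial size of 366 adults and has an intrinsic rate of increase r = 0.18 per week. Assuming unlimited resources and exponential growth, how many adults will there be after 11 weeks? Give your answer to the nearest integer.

2651 adults

N(t) = N₀·e^(rt) = 366 × e^(0.18×11) = 366 × e^1.98.
e^1.98 ≈ 7.2427, so N ≈ 366 × 7.2427 = 2650.84.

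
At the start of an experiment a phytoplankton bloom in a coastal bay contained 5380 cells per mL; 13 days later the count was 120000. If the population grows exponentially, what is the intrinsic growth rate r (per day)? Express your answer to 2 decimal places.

0.24 per day

From N(t) = N₀·e^(rt): e^(r·13) = 120000/5380 = 22.305.
r·13 = ln(22.305) = 3.1048, so r = 3.1048/13 = 0.23883.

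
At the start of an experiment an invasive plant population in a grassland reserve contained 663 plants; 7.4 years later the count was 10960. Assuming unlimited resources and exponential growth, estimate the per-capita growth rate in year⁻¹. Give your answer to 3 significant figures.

From N(t) = N₀·e^(rt): e^(r·7.4) = 10960/663 = 16.531.
r·7.4 = ln(16.531) = 2.8052, so r = 2.8052/7.4 = 0.37909.

0.379 per year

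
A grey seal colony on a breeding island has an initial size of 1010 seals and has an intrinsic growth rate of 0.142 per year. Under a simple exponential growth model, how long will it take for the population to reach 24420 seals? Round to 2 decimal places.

22.43 years

Set N₀·e^(rt) = 24420: e^(0.142·t) = 24420/1010 = 24.178.
0.142·t = ln(24.178) = 3.1855, so t = 3.1855/0.142 = 22.433.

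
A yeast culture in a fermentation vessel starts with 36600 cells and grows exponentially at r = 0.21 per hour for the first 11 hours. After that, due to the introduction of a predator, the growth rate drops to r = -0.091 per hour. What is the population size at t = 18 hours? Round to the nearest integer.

Phase 1: N(11) = 36600·e^(0.21×11) = 36600·e^2.31 = 368724.
Phase 2 runs for 18 − 11 = 7 hours at r = -0.091.
N(18) = 368724·e^(-0.091×7) = 368724·e^-0.637 = 195009.

195009 cells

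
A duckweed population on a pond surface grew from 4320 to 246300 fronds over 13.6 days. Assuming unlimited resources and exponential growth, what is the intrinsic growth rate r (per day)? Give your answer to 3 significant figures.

0.297 per day

From N(t) = N₀·e^(rt): e^(r·13.6) = 246300/4320 = 57.014.
r·13.6 = ln(57.014) = 4.0433, so r = 4.0433/13.6 = 0.2973.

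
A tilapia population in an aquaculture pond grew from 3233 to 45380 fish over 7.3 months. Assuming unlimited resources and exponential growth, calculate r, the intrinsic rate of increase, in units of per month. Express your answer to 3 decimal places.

From N(t) = N₀·e^(rt): e^(r·7.3) = 45380/3233 = 14.036.
r·7.3 = ln(14.036) = 2.6417, so r = 2.6417/7.3 = 0.36187.

0.362 per month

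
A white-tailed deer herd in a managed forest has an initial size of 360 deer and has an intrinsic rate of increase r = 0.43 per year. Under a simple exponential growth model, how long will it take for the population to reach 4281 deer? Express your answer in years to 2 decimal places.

Set N₀·e^(rt) = 4281: e^(0.43·t) = 4281/360 = 11.892.
0.43·t = ln(11.892) = 2.4758, so t = 2.4758/0.43 = 5.7578.

5.76 years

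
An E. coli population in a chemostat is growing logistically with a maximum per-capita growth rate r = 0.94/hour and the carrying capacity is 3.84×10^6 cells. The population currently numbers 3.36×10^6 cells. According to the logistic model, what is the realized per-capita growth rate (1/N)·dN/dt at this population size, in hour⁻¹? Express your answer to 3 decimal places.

(1/N)·dN/dt = r(1 − N/K) = 0.94 × (1 − 3.36×10^6/3.84×10^6).
= 0.94 × 0.125 = 0.1175.

0.117 per hour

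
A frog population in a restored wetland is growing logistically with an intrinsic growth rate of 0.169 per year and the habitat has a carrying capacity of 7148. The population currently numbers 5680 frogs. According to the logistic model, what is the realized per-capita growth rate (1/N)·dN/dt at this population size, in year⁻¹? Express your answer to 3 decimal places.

0.035 per year

(1/N)·dN/dt = r(1 − N/K) = 0.169 × (1 − 5680/7148).
= 0.169 × 0.20537 = 0.034708.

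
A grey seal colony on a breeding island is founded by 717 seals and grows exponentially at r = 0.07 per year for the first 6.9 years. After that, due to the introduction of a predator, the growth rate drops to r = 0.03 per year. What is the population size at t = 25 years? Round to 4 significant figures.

2000 seals

Phase 1: N(6.9) = 717·e^(0.07×6.9) = 717·e^0.483 = 1162.21.
Phase 2 runs for 25 − 6.9 = 18.1 years at r = 0.03.
N(25) = 1162.21·e^(0.03×18.1) = 1162.21·e^0.543 = 2000.35.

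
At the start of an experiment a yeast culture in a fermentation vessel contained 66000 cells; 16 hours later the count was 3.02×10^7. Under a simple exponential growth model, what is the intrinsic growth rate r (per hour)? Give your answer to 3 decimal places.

0.383 per hour

From N(t) = N₀·e^(rt): e^(r·16) = 3.02×10^7/66000 = 457.58.
r·16 = ln(457.58) = 6.1259, so r = 6.1259/16 = 0.38287.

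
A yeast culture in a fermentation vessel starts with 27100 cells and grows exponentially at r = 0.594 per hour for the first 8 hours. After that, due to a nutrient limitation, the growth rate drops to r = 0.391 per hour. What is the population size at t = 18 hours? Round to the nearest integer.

156613103 cells

Phase 1: N(8) = 27100·e^(0.594×8) = 27100·e^4.752 = 3.138605×10^6.
Phase 2 runs for 18 − 8 = 10 hours at r = 0.391.
N(18) = 3.138605×10^6·e^(0.391×10) = 3.138605×10^6·e^3.91 = 1.566131×10^8.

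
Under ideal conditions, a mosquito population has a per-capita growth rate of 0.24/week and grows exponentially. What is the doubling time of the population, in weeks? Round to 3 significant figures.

2.89 weeks

Doubling time t_d = ln(2)/r = 0.6931/0.24 = 2.8881.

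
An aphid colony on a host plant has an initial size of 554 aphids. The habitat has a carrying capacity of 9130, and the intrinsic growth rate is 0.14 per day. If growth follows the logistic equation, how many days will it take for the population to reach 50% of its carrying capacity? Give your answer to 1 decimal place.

19.6 days

A = (K − N₀)/N₀ = (9130 − 554)/554 = 15.48.
Solve 9130/(1 + 15.48·e^(−0.14t)) = 4565: 1 + 15.48·e^(−0.14t) = 2, so e^(−0.14t) = 0.0645989.
−0.14·t = ln(0.0645989) = -2.7396, so t = 2.7396/0.14 = 19.568.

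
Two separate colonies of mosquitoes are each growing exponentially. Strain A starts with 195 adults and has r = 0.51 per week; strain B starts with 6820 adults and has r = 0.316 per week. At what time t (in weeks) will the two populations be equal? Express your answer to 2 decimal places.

18.32 weeks

Set 195·e^(0.51t) = 6820·e^(0.316t).
e^((0.51 − 0.316)t) = 6820/195 → e^(0.194·t) = 34.974.
0.194·t = ln(34.974) = 3.5546, so t = 3.5546/0.194 = 18.323.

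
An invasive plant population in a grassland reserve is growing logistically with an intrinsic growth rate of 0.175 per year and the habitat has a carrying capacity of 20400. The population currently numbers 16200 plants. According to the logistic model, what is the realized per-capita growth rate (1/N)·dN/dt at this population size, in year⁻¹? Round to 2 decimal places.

(1/N)·dN/dt = r(1 − N/K) = 0.175 × (1 − 16200/20400).
= 0.175 × 0.20588 = 0.036029.

0.04 per year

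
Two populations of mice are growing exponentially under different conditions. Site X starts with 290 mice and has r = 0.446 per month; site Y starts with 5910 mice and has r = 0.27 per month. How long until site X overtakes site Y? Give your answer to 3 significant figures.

Set 290·e^(0.446t) = 5910·e^(0.27t).
e^((0.446 − 0.27)t) = 5910/290 → e^(0.176·t) = 20.379.
0.176·t = ln(20.379) = 3.0145, so t = 3.0145/0.176 = 17.128.

17.1 months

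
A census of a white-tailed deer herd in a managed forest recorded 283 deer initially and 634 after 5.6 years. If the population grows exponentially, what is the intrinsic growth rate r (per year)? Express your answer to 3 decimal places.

0.144 per year

From N(t) = N₀·e^(rt): e^(r·5.6) = 634/283 = 2.2403.
r·5.6 = ln(2.2403) = 0.8066, so r = 0.8066/5.6 = 0.14404.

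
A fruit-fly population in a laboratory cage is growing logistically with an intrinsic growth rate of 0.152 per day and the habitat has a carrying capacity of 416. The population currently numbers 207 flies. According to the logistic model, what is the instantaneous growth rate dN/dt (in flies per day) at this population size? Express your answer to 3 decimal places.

dN/dt = rN(1 − N/K) = 0.152 × 207 × (1 − 207/416).
1 − 207/416 = 0.5024; dN/dt = 0.152 × 207 × 0.5024 = 15.808.

15.808 flies per day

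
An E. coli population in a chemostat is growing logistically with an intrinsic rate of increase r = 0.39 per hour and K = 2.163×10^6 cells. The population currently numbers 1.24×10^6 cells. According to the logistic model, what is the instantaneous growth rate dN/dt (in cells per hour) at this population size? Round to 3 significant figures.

206000 cells per hour

dN/dt = rN(1 − N/K) = 0.39 × 1.24×10^6 × (1 − 1.24×10^6/2.163×10^6).
1 − 1.24×10^6/2.163×10^6 = 0.42672; dN/dt = 0.39 × 1.24×10^6 × 0.42672 = 2.06363×10^5.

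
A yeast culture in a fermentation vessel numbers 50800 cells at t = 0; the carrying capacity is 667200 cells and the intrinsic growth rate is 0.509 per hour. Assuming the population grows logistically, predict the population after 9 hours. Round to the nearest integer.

A = (K − N₀)/N₀ = (667200 − 50800)/50800 = 12.134.
N(t) = K/(1 + A·e^(−rt)) = 667200/(1 + 12.134×e^(−0.509×9)).
e^(−4.581) = 0.010245; denominator = 1 + 12.134×0.010245 = 1.1243.
N = 667200/1.1243 = 593432.

593432 cells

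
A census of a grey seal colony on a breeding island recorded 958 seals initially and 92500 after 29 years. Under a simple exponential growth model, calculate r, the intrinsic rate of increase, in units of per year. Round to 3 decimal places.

From N(t) = N₀·e^(rt): e^(r·29) = 92500/958 = 96.555.
r·29 = ln(96.555) = 4.5701, so r = 4.5701/29 = 0.15759.

0.158 per year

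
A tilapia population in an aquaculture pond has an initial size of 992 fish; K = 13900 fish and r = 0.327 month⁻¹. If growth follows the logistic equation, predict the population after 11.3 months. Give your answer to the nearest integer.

10504 fish

A = (K − N₀)/N₀ = (13900 − 992)/992 = 13.012.
N(t) = K/(1 + A·e^(−rt)) = 13900/(1 + 13.012×e^(−0.327×11.3)).
e^(−3.695) = 0.024845; denominator = 1 + 13.012×0.024845 = 1.3233.
N = 13900/1.3233 = 10504.2.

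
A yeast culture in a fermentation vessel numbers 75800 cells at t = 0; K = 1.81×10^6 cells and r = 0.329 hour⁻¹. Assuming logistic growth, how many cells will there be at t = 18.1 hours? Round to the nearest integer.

A = (K − N₀)/N₀ = (1.81×10^6 − 75800)/75800 = 22.879.
N(t) = K/(1 + A·e^(−rt)) = 1.81×10^6/(1 + 22.879×e^(−0.329×18.1)).
e^(−5.955) = 0.0025931; denominator = 1 + 22.879×0.0025931 = 1.0593.
N = 1.81×10^6/1.0593 = 1.708633×10^6.

1708633 cells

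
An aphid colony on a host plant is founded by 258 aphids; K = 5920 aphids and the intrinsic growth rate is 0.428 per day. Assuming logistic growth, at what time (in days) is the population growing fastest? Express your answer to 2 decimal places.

Logistic growth is fastest at N = K/2 = 2960.
A = (K − N₀)/N₀ = 21.946. Set K/(1 + A·e^(−rt)) = K/2 → A·e^(−rt) = 1.
e^(−0.428t) = 1/21.946 = 0.0455669, so t = ln(21.946)/0.428 = 3.0886/0.428 = 7.2163.

7.22 days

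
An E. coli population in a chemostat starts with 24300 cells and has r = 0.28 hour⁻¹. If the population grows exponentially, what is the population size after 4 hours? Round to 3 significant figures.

74500 cells

N(t) = N₀·e^(rt) = 24300 × e^(0.28×4) = 24300 × e^1.12.
e^1.12 ≈ 3.0649, so N ≈ 24300 × 3.0649 = 74476.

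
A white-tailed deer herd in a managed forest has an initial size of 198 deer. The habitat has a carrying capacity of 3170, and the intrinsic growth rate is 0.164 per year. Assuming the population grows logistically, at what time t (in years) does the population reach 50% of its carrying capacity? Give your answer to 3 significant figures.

16.5 years

A = (K − N₀)/N₀ = (3170 − 198)/198 = 15.01.
Solve 3170/(1 + 15.01·e^(−0.164t)) = 1585: 1 + 15.01·e^(−0.164t) = 2, so e^(−0.164t) = 0.0666218.
−0.164·t = ln(0.0666218) = -2.7087, so t = 2.7087/0.164 = 16.517.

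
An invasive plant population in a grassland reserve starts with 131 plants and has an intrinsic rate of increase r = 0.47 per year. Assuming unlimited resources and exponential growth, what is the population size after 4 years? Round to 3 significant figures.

N(t) = N₀·e^(rt) = 131 × e^(0.47×4) = 131 × e^1.88.
e^1.88 ≈ 6.5535, so N ≈ 131 × 6.5535 = 858.509.

859 plants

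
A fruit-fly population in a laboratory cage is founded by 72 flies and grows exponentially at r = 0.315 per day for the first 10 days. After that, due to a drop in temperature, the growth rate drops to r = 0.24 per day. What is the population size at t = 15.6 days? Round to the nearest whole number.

Phase 1: N(10) = 72·e^(0.315×10) = 72·e^3.15 = 1680.2.
Phase 2 runs for 15.6 − 10 = 5.6 days at r = 0.24.
N(15.6) = 1680.2·e^(0.24×5.6) = 1680.2·e^1.344 = 6442.46.

6442 flies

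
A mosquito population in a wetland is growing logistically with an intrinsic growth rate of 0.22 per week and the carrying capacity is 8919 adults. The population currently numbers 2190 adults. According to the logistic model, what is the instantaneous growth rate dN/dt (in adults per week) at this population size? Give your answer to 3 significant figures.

dN/dt = rN(1 − N/K) = 0.22 × 2190 × (1 − 2190/8919).
1 − 2190/8919 = 0.75446; dN/dt = 0.22 × 2190 × 0.75446 = 363.5.

363 adults per week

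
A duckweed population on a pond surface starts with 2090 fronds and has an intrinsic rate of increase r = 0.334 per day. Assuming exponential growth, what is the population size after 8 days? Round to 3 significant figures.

30200 fronds

N(t) = N₀·e^(rt) = 2090 × e^(0.334×8) = 2090 × e^2.672.
e^2.672 ≈ 14.469, so N ≈ 2090 × 14.469 = 30240.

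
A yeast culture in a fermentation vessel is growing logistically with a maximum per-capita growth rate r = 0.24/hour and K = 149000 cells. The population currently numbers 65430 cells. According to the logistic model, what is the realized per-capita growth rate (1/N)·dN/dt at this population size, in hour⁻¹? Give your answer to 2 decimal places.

0.13 per hour

(1/N)·dN/dt = r(1 − N/K) = 0.24 × (1 − 65430/149000).
= 0.24 × 0.56087 = 0.13461.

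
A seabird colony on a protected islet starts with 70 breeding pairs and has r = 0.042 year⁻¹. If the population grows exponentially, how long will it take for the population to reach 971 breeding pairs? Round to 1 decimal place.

62.6 years

Set N₀·e^(rt) = 971: e^(0.042·t) = 971/70 = 13.871.
0.042·t = ln(13.871) = 2.6298, so t = 2.6298/0.042 = 62.615.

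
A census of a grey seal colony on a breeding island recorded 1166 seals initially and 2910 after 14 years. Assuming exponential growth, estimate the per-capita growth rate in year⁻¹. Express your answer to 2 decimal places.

0.07 per year

From N(t) = N₀·e^(rt): e^(r·14) = 2910/1166 = 2.4957.
r·14 = ln(2.4957) = 0.91457, so r = 0.91457/14 = 0.065327.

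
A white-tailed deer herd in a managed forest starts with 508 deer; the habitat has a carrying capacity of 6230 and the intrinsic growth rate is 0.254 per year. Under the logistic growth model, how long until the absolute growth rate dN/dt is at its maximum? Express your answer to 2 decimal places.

Logistic growth is fastest at N = K/2 = 3115.
A = (K − N₀)/N₀ = 11.264. Set K/(1 + A·e^(−rt)) = K/2 → A·e^(−rt) = 1.
e^(−0.254t) = 1/11.264 = 0.0887801, so t = ln(11.264)/0.254 = 2.4216/0.254 = 9.5338.

9.53 years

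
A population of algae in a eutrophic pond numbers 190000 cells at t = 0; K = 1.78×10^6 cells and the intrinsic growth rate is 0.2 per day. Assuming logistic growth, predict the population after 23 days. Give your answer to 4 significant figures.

A = (K − N₀)/N₀ = (1.78×10^6 − 190000)/190000 = 8.3684.
N(t) = K/(1 + A·e^(−rt)) = 1.78×10^6/(1 + 8.3684×e^(−0.2×23)).
e^(−4.6) = 0.010052; denominator = 1 + 8.3684×0.010052 = 1.0841.
N = 1.78×10^6/1.0841 = 1.641888×10^6.

1642000 cells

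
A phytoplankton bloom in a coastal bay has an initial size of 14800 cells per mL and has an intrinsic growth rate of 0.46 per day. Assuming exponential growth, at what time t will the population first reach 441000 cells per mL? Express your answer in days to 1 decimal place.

Set N₀·e^(rt) = 441000: e^(0.46·t) = 441000/14800 = 29.797.
0.46·t = ln(29.797) = 3.3944, so t = 3.3944/0.46 = 7.3792.

7.4 days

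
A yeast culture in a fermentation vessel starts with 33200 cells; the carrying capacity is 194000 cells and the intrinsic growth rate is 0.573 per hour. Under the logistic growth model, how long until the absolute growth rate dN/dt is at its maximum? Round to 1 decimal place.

Logistic growth is fastest at N = K/2 = 97000.
A = (K − N₀)/N₀ = 4.8434. Set K/(1 + A·e^(−rt)) = K/2 → A·e^(−rt) = 1.
e^(−0.573t) = 1/4.8434 = 0.206468, so t = ln(4.8434)/0.573 = 1.5776/0.573 = 2.7532.

2.8 hours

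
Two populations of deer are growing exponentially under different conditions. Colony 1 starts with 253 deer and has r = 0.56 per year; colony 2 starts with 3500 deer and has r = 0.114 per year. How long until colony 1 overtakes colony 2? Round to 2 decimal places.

Set 253·e^(0.56t) = 3500·e^(0.114t).
e^((0.56 − 0.114)t) = 3500/253 → e^(0.446·t) = 13.834.
0.446·t = ln(13.834) = 2.6271, so t = 2.6271/0.446 = 5.8904.

5.89 years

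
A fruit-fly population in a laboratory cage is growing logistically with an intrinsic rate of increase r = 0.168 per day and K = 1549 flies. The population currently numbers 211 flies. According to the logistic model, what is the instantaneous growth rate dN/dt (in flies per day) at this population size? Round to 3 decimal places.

30.619 flies per day

dN/dt = rN(1 − N/K) = 0.168 × 211 × (1 − 211/1549).
1 − 211/1549 = 0.86378; dN/dt = 0.168 × 211 × 0.86378 = 30.619.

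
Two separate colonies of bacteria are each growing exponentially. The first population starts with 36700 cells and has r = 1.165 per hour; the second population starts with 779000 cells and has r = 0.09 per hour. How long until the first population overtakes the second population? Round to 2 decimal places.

Set 36700·e^(1.165t) = 779000·e^(0.09t).
e^((1.165 − 0.09)t) = 779000/36700 → e^(1.075·t) = 21.226.
1.075·t = ln(21.226) = 3.0552, so t = 3.0552/1.075 = 2.8421.

2.84 hours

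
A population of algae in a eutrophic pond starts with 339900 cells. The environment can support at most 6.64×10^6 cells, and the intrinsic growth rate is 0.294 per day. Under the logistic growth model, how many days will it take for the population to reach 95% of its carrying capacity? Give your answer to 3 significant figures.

A = (K − N₀)/N₀ = (6.64×10^6 − 339900)/339900 = 18.535.
Solve 6.64×10^6/(1 + 18.535·e^(−0.294t)) = 6.308×10^6: 1 + 18.535·e^(−0.294t) = 1.0526, so e^(−0.294t) = 0.00283955.
−0.294·t = ln(0.00283955) = -5.8641, so t = 5.8641/0.294 = 19.946.

19.9 days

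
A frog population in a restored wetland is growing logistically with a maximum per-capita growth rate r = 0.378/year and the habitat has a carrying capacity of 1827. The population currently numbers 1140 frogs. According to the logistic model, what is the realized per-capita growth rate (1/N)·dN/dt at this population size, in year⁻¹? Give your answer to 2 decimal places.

0.14 per year

(1/N)·dN/dt = r(1 − N/K) = 0.378 × (1 − 1140/1827).
= 0.378 × 0.37603 = 0.14214.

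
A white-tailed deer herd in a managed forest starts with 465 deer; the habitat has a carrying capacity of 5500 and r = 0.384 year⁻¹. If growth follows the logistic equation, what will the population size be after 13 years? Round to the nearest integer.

A = (K − N₀)/N₀ = (5500 − 465)/465 = 10.828.
N(t) = K/(1 + A·e^(−rt)) = 5500/(1 + 10.828×e^(−0.384×13)).
e^(−4.992) = 0.0067921; denominator = 1 + 10.828×0.0067921 = 1.0735.
N = 5500/1.0735 = 5123.22.

5123 deer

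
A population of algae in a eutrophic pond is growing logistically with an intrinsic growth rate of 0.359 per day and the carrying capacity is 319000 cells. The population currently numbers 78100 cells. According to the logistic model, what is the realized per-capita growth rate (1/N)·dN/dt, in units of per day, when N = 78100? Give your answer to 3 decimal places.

(1/N)·dN/dt = r(1 − N/K) = 0.359 × (1 − 78100/319000).
= 0.359 × 0.75517 = 0.27111.

0.271 per day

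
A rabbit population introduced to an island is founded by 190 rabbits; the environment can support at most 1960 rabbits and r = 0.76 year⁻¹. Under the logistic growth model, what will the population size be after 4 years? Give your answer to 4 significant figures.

1356 rabbits

A = (K − N₀)/N₀ = (1960 − 190)/190 = 9.3158.
N(t) = K/(1 + A·e^(−rt)) = 1960/(1 + 9.3158×e^(−0.76×4)).
e^(−3.04) = 0.047835; denominator = 1 + 9.3158×0.047835 = 1.4456.
N = 1960/1.4456 = 1355.82.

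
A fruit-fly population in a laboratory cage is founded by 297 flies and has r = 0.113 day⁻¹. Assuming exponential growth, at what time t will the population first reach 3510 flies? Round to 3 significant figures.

Set N₀·e^(rt) = 3510: e^(0.113·t) = 3510/297 = 11.818.
0.113·t = ln(11.818) = 2.4696, so t = 2.4696/0.113 = 21.855.

21.9 days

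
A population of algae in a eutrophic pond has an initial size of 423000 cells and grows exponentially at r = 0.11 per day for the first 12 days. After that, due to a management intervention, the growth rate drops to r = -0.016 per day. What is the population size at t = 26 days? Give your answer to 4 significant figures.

Phase 1: N(12) = 423000·e^(0.11×12) = 423000·e^1.32 = 1.583467×10^6.
Phase 2 runs for 26 − 12 = 14 days at r = -0.016.
N(26) = 1.583467×10^6·e^(-0.016×14) = 1.583467×10^6·e^-0.224 = 1.265689×10^6.

1266000 cells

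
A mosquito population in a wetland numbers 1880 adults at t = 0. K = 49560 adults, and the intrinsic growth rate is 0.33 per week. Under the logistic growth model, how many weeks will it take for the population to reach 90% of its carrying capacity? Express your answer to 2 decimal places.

16.46 weeks

A = (K − N₀)/N₀ = (49560 − 1880)/1880 = 25.362.
Solve 49560/(1 + 25.362·e^(−0.33t)) = 44604: 1 + 25.362·e^(−0.33t) = 1.1111, so e^(−0.33t) = 0.00438106.
−0.33·t = ln(0.00438106) = -5.4305, so t = 5.4305/0.33 = 16.456.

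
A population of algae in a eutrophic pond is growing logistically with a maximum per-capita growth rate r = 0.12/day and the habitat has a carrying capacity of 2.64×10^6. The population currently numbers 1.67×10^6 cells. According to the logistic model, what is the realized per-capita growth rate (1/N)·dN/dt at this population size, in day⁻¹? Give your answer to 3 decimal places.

0.044 per day

(1/N)·dN/dt = r(1 − N/K) = 0.12 × (1 − 1.67×10^6/2.64×10^6).
= 0.12 × 0.36742 = 0.044091.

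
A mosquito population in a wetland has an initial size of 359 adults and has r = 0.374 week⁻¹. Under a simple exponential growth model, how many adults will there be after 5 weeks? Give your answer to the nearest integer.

N(t) = N₀·e^(rt) = 359 × e^(0.374×5) = 359 × e^1.87.
e^1.87 ≈ 6.4883, so N ≈ 359 × 6.4883 = 2329.3.

2329 adults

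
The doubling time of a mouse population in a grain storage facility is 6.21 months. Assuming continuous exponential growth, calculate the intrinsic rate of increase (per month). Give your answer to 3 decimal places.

0.112 per month

r = ln(2)/t_d = 0.6931/6.21 = 0.11162.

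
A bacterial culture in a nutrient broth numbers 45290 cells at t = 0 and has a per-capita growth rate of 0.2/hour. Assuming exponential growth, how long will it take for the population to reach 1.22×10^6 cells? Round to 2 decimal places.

16.47 hours

Set N₀·e^(rt) = 1.22×10^6: e^(0.2·t) = 1.22×10^6/45290 = 26.938.
0.2·t = ln(26.938) = 3.2935, so t = 3.2935/0.2 = 16.468.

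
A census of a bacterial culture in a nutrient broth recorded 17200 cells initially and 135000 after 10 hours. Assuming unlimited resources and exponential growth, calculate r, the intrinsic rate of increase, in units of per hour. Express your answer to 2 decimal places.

0.21 per hour

From N(t) = N₀·e^(rt): e^(r·10) = 135000/17200 = 7.8488.
r·10 = ln(7.8488) = 2.0604, so r = 2.0604/10 = 0.20604.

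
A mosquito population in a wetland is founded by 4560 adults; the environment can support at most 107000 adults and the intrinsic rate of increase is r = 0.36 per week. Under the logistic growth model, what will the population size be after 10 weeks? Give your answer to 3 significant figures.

66300 adults

A = (K − N₀)/N₀ = (107000 − 4560)/4560 = 22.465.
N(t) = K/(1 + A·e^(−rt)) = 107000/(1 + 22.465×e^(−0.36×10)).
e^(−3.6) = 0.027324; denominator = 1 + 22.465×0.027324 = 1.6138.
N = 107000/1.6138 = 66302.1.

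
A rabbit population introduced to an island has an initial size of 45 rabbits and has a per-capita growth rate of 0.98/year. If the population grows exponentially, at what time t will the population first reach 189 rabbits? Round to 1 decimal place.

Set N₀·e^(rt) = 189: e^(0.98·t) = 189/45 = 4.2.
0.98·t = ln(4.2) = 1.4351, so t = 1.4351/0.98 = 1.4644.

1.5 years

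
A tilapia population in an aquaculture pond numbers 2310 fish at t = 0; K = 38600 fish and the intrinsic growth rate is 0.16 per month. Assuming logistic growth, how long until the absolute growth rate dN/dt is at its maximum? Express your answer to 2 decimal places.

Logistic growth is fastest at N = K/2 = 19300.
A = (K − N₀)/N₀ = 15.71. Set K/(1 + A·e^(−rt)) = K/2 → A·e^(−rt) = 1.
e^(−0.16t) = 1/15.71 = 0.0636539, so t = ln(15.71)/0.16 = 2.7543/0.16 = 17.214.

17.21 months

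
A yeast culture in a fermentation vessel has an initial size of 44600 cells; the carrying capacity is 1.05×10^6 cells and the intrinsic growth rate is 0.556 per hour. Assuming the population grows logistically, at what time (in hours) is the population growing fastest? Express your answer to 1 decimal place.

5.6 hours

Logistic growth is fastest at N = K/2 = 525000.
A = (K − N₀)/N₀ = 22.543. Set K/(1 + A·e^(−rt)) = K/2 → A·e^(−rt) = 1.
e^(−0.556t) = 1/22.543 = 0.0443605, so t = ln(22.543)/0.556 = 3.1154/0.556 = 5.6032.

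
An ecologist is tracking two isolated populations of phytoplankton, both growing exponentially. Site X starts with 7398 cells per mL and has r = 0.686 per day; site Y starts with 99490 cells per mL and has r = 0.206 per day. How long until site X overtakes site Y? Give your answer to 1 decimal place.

Set 7398·e^(0.686t) = 99490·e^(0.206t).
e^((0.686 − 0.206)t) = 99490/7398 → e^(0.48·t) = 13.448.
0.48·t = ln(13.448) = 2.5988, so t = 2.5988/0.48 = 5.4143.

5.4 days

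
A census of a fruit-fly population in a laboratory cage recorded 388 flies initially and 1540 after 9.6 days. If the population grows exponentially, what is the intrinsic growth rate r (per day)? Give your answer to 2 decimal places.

0.14 per day

From N(t) = N₀·e^(rt): e^(r·9.6) = 1540/388 = 3.9691.
r·9.6 = ln(3.9691) = 1.3785, so r = 1.3785/9.6 = 0.1436.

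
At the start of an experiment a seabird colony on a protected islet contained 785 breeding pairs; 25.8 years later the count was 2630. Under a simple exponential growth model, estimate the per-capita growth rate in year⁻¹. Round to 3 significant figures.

0.0469 per year

From N(t) = N₀·e^(rt): e^(r·25.8) = 2630/785 = 3.3503.
r·25.8 = ln(3.3503) = 1.2091, so r = 1.2091/25.8 = 0.046863.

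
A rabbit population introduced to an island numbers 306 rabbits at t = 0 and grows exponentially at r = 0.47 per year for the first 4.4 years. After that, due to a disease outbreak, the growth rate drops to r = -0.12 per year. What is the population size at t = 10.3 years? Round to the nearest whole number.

1192 rabbits

Phase 1: N(4.4) = 306·e^(0.47×4.4) = 306·e^2.068 = 2420.15.
Phase 2 runs for 10.3 − 4.4 = 5.9 years at r = -0.12.
N(10.3) = 2420.15·e^(-0.12×5.9) = 2420.15·e^-0.708 = 1192.24.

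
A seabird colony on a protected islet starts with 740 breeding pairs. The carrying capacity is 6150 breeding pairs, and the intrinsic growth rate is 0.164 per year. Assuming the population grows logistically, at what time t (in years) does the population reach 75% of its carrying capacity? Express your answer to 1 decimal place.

A = (K − N₀)/N₀ = (6150 − 740)/740 = 7.3108.
Solve 6150/(1 + 7.3108·e^(−0.164t)) = 4612.5: 1 + 7.3108·e^(−0.164t) = 1.3333, so e^(−0.164t) = 0.0455946.
−0.164·t = ln(0.0455946) = -3.088, so t = 3.088/0.164 = 18.829.

18.8 years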